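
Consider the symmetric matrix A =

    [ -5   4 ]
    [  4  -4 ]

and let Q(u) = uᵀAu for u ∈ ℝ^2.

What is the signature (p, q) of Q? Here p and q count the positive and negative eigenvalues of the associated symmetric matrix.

Row-reducing A symmetrically gives the diagonal entries -5, -4/5.
So there are 2 negative pivots.

(0, 2)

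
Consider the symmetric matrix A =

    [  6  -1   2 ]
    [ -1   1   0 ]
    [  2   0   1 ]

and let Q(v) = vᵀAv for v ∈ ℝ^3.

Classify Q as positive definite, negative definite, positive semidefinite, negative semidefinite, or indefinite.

positive definite

Symmetric row and column elimination reduces A to a congruent diagonal form with pivots 6, 5/6, 1/5.
So there are 3 positive pivots.
Hence Q is positive definite.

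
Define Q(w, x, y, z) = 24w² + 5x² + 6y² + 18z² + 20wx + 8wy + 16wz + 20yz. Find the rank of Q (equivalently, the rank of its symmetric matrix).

3

Write A = [[24, 10, 4, 8], [10, 5, 0, 0], [4, 0, 6, 10], [8, 0, 10, 18]].
Applying the same elementary operations to the rows and columns of A produces a congruent diagonal matrix with entries 24, 5/6, 2, 0.
So there are 3 positive, 1 zero pivots.
The rank is the number of nonzero pivots: 3.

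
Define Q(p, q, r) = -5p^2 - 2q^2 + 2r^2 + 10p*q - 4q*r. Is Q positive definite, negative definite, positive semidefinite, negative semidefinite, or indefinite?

indefinite

The associated matrix is A = [[-5, 5, 0], [5, -2, -2], [0, -2, 2]].
Applying the same elementary operations to the rows and columns of A produces a congruent diagonal matrix with entries -5, 3, 2/3.
Counting signs: 2 positive, 1 negative.
Hence Q is indefinite.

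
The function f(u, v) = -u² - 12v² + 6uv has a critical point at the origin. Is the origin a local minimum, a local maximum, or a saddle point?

The Hessian at the origin is H = [[-2, 6], [6, -24]].
det H = -2·-24 − (6)² = 12 > 0 and H[1,1] = -2 < 0, so H is negative definite.
Therefore the origin is a local maximum.

local maximum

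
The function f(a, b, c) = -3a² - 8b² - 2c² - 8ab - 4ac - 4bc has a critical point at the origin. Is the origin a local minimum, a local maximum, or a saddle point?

The Hessian at the origin is H = [[-6, -8, -4], [-8, -16, -4], [-4, -4, -4]].
Congruent diagonalization of H (simultaneous row and column reduction) yields pivots -6, -16/3, -1.
So there are 3 negative pivots.
H is negative definite, so the origin is a strict local maximum.

local maximum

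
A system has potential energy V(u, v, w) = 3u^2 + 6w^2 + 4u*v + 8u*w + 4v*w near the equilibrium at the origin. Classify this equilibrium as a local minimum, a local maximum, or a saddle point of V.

The Hessian at the origin is H = [[6, 4, 8], [4, 0, 4], [8, 4, 12]].
Congruent diagonalization of H (simultaneous row and column reduction) yields pivots 6, -8/3, 2.
So there are 2 positive, 1 negative pivots.
H is indefinite, so the origin is a saddle point.

saddle point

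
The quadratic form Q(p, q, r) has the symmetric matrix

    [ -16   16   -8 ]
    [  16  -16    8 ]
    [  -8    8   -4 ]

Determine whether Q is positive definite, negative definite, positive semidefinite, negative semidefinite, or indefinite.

negative semidefinite

Symmetric row and column elimination reduces A to a congruent diagonal form with pivots -16, 0, 0.
Counting signs: 1 negative, 2 zero.
Hence Q is negative semidefinite.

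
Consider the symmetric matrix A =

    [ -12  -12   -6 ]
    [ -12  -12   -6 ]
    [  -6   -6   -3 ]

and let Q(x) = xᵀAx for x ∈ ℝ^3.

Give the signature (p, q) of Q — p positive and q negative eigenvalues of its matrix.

(0, 1)

Congruent diagonalization of A (simultaneous row and column reduction) yields pivots -12, 0, 0.
Counting signs: 1 negative, 2 zero.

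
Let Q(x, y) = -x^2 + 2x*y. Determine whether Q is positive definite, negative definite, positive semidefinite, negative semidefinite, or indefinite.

Write A = [[-1, 1], [1, 0]].
Row-reducing A symmetrically gives the diagonal entries -1, 1.
That gives 1 positive, 1 negative pivots.
Hence Q is indefinite.

indefinite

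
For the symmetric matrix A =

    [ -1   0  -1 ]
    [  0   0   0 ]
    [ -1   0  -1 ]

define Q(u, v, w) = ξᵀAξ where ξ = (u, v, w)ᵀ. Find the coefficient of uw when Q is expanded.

-2

The coefficient of uw is A[1,3] + A[3,1] = 2·(-1) = -2.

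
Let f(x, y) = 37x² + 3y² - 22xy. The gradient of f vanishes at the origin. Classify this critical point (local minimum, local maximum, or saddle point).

The Hessian at the origin is H = [[74, -22], [-22, 6]].
det H = 74·6 − (-22)² = -40 < 0, so H is indefinite.
Therefore the origin is a saddle point.

saddle point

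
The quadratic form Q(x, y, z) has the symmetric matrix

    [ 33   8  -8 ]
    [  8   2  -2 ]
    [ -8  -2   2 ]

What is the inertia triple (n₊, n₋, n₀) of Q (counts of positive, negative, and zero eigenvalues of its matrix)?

Congruent diagonalization of A (simultaneous row and column reduction) yields pivots 33, 2/33, 0.
That gives 2 positive, 1 zero pivots.

(2, 0, 1)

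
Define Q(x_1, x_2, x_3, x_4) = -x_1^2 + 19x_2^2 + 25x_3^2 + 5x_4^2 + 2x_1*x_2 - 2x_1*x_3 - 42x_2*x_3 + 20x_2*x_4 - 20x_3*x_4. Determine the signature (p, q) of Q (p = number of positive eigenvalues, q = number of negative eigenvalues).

Write A = [[-1, 1, -1, 0], [1, 19, -21, 10], [-1, -21, 25, -10], [0, 10, -10, 5]].
Row-reducing A symmetrically gives the diagonal entries -1, 20, 9/5, -5/9.
That gives 2 positive, 2 negative pivots.

(2, 2)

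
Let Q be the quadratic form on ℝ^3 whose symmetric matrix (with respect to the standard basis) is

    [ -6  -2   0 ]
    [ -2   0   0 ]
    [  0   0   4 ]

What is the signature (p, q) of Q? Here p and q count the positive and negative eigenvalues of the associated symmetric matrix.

(2, 1)

An LDLᵀ factorisation of A has diagonal entries -6, 2/3, 4.
Counting signs: 2 positive, 1 negative.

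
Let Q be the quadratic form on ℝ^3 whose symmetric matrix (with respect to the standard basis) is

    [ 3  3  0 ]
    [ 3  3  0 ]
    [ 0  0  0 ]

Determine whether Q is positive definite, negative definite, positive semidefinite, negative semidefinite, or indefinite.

Congruent diagonalization of A (simultaneous row and column reduction) yields pivots 3, 0, 0.
That gives 1 positive, 2 zero pivots.
Hence Q is positive semidefinite.

positive semidefinite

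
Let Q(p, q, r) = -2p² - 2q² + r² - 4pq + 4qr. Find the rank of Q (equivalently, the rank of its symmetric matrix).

The symmetric matrix is A = [[-2, -2, 0], [-2, -2, 2], [0, 2, 1]].
Row reduction of A gives 3 nonzero rows, so rank A = 3.

3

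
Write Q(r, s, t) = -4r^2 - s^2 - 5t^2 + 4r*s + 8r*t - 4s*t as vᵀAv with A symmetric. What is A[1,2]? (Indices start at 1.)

2

The coefficient of r·s in Q is 4. For a symmetric A this equals A[1,2] + A[2,1] = 2·A[1,2].
So A[1,2] = 4/2 = 2.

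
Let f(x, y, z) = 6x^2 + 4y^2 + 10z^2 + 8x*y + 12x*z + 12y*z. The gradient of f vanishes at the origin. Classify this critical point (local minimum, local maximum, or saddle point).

The Hessian at the origin is H = [[12, 8, 12], [8, 8, 12], [12, 12, 20]].
Applying the same elementary operations to the rows and columns of H produces a congruent diagonal matrix with entries 12, 8/3, 2.
That gives 3 positive pivots.
H is positive definite, so the origin is a strict local minimum.

local minimum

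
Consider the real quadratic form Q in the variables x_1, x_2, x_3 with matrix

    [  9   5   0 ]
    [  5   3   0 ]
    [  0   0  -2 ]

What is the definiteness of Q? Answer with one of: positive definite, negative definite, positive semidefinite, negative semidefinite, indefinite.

indefinite

Row-reducing A symmetrically gives the diagonal entries 9, 2/9, -2.
That gives 2 positive, 1 negative pivots.
Hence Q is indefinite.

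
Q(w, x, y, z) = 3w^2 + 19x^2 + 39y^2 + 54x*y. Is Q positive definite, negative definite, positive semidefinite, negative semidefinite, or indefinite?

The associated matrix is A = [[3, 0, 0, 0], [0, 19, 27, 0], [0, 27, 39, 0], [0, 0, 0, 0]].
Congruent diagonalization of A (simultaneous row and column reduction) yields pivots 3, 19, 12/19, 0.
So there are 3 positive, 1 zero pivots.
Hence Q is positive semidefinite.

positive semidefinite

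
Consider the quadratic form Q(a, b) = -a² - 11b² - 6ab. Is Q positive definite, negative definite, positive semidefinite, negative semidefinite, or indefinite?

negative definite

The symmetric matrix of Q is [[-1, -3], [-3, -11]].
For the 2×2 matrix [[-1, -3], [-3, -11]]: det = -1·-11 − (-3)² = 2, trace = -12.
det > 0 so both eigenvalues share the sign of the trace; trace = -12 < 0 ⇒ both negative.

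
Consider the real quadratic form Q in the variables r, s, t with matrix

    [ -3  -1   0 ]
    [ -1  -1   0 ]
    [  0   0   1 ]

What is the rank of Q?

3

Row-reducing A symmetrically gives the diagonal entries -3, -2/3, 1.
So there are 1 positive, 2 negative pivots.
The rank is the number of nonzero pivots: 3.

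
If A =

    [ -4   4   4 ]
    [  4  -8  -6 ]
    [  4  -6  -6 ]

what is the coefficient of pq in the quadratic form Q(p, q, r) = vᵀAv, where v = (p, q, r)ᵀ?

8

The coefficient of pq is A[1,2] + A[2,1] = 2·4 = 8.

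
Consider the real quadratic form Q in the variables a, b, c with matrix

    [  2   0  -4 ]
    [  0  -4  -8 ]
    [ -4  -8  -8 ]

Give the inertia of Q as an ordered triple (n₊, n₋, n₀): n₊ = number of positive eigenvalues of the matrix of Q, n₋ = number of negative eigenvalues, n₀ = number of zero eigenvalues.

Symmetric row and column elimination reduces A to a congruent diagonal form with pivots 2, -4, 0.
That gives 1 positive, 1 negative, 1 zero pivots.

(1, 1, 1)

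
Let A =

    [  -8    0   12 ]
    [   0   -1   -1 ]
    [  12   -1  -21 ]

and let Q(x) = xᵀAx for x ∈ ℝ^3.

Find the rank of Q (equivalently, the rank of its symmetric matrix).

3

Applying the same elementary operations to the rows and columns of A produces a congruent diagonal matrix with entries -8, -1, -2.
So there are 3 negative pivots.
The rank is the number of nonzero pivots: 3.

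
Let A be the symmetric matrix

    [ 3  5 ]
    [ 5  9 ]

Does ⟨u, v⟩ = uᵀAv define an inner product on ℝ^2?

yes

For the 2×2 matrix [[3, 5], [5, 9]]: det = 3·9 − (5)² = 2, trace = 12.
det > 0 so both eigenvalues share the sign of the trace; trace = 12 > 0 ⇒ both positive.
⟨·,·⟩ is an inner product exactly when A is positive definite.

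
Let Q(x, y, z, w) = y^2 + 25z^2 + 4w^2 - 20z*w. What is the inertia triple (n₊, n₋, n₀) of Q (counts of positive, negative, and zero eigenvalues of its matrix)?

The symmetric matrix is A = [[0, 0, 0, 0], [0, 1, 0, 0], [0, 0, 25, -10], [0, 0, -10, 4]].
Congruent diagonalization of A (simultaneous row and column reduction) yields pivots 0, 1, 25, 0.
Counting signs: 2 positive, 2 zero.

(2, 0, 2)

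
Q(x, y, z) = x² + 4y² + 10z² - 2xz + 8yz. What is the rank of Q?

3

The associated matrix is A = [[1, 0, -1], [0, 4, 4], [-1, 4, 10]].
Symmetric row and column elimination reduces A to a congruent diagonal form with pivots 1, 4, 5.
That gives 3 positive pivots.
The rank is the number of nonzero pivots: 3.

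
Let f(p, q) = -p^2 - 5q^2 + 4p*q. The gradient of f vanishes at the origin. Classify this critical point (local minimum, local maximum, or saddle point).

The Hessian at the origin is H = [[-2, 4], [4, -10]].
det H = -2·-10 − (4)² = 4 > 0 and H[1,1] = -2 < 0, so H is negative definite.
Therefore the origin is a local maximum.

local maximum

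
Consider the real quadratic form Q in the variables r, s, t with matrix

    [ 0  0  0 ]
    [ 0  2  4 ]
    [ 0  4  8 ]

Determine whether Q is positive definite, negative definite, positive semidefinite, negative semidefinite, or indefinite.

Congruent diagonalization of A (simultaneous row and column reduction) yields pivots 0, 2, 0.
So there are 1 positive, 2 zero pivots.
Hence Q is positive semidefinite.

positive semidefinite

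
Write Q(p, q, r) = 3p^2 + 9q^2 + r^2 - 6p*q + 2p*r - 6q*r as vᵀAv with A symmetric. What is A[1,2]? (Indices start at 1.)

-3

The coefficient of p·q in Q is -6. For a symmetric A this equals A[1,2] + A[2,1] = 2·A[1,2].
So A[1,2] = -6/2 = -3.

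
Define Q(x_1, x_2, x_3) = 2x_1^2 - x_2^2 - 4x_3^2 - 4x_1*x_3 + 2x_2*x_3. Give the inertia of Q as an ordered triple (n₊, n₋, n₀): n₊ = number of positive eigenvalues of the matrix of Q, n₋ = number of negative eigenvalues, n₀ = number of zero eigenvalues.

The symmetric matrix is A = [[2, 0, -2], [0, -1, 1], [-2, 1, -4]].
An LDLᵀ factorisation of A has diagonal entries 2, -1, -5.
So there are 1 positive, 2 negative pivots.

(1, 2, 0)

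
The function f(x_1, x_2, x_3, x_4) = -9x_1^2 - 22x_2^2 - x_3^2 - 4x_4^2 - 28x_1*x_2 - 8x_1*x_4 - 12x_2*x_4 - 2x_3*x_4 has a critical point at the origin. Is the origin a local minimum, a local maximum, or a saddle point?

The Hessian at the origin is H = [[-18, -28, 0, -8], [-28, -44, 0, -12], [0, 0, -2, -2], [-8, -12, -2, -8]].
Symmetric row and column elimination reduces H to a congruent diagonal form with pivots -18, -4/9, -2, -2.
So there are 4 negative pivots.
H is negative definite, so the origin is a strict local maximum.

local maximum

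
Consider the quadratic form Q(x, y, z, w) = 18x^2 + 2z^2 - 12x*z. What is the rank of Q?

1

The symmetric matrix is A = [[18, 0, -6, 0], [0, 0, 0, 0], [-6, 0, 2, 0], [0, 0, 0, 0]].
Row-reducing A symmetrically gives the diagonal entries 18, 0, 0, 0.
So there are 1 positive, 3 zero pivots.
The rank is the number of nonzero pivots: 1.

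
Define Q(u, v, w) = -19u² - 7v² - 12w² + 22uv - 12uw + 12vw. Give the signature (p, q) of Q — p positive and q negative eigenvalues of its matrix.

The associated matrix is A = [[-19, 11, -6], [11, -7, 6], [-6, 6, -12]].
Symmetric row and column elimination reduces A to a congruent diagonal form with pivots -19, -12/19, 0.
Counting signs: 2 negative, 1 zero.

(0, 2)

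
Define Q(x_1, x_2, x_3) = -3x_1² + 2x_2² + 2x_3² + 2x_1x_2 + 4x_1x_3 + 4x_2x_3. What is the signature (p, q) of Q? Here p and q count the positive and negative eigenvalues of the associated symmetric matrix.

(2, 1)

The associated matrix is A = [[-3, 1, 2], [1, 2, 2], [2, 2, 2]].
Applying the same elementary operations to the rows and columns of A produces a congruent diagonal matrix with entries -3, 7/3, 2/7.
So there are 2 positive, 1 negative pivots.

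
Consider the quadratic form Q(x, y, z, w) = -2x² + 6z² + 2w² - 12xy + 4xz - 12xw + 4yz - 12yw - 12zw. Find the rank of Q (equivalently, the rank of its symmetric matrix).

4

The symmetric matrix is A = [[-2, -6, 2, -6], [-6, 0, 2, -6], [2, 2, 6, -6], [-6, -6, -6, 2]].
Congruent diagonalization of A (simultaneous row and column reduction) yields pivots -2, 18, 64/9, -1/4.
So there are 2 positive, 2 negative pivots.
The rank is the number of nonzero pivots: 4.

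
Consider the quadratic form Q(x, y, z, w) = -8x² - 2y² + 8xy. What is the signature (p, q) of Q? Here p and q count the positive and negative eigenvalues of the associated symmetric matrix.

(0, 1)

The symmetric matrix is A = [[-8, 4, 0, 0], [4, -2, 0, 0], [0, 0, 0, 0], [0, 0, 0, 0]].
Congruent diagonalization of A (simultaneous row and column reduction) yields pivots -8, 0, 0, 0.
Counting signs: 1 negative, 3 zero.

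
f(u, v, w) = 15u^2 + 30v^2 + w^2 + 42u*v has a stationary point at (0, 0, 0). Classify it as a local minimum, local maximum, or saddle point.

local minimum

The Hessian at the origin is H = [[30, 42, 0], [42, 60, 0], [0, 0, 2]].
Congruent diagonalization of H (simultaneous row and column reduction) yields pivots 30, 6/5, 2.
That gives 3 positive pivots.
H is positive definite, so the origin is a strict local minimum.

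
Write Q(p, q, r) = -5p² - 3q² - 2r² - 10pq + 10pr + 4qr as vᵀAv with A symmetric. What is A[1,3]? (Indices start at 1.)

The coefficient of p·r in Q is 10. For a symmetric A this equals A[1,3] + A[3,1] = 2·A[1,3].
So A[1,3] = 10/2 = 5.

5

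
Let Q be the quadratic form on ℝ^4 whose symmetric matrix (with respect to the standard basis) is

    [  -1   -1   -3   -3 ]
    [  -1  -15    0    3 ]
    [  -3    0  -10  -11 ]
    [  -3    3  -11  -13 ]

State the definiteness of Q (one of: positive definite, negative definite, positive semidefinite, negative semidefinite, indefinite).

Row-reducing A symmetrically gives the diagonal entries -1, -14, -5/14, 0.
So there are 3 negative, 1 zero pivots.
Hence Q is negative semidefinite.

negative semidefinite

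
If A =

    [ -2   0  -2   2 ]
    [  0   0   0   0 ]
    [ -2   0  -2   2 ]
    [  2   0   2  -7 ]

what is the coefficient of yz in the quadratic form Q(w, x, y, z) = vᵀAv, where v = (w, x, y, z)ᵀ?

The coefficient of yz is A[3,4] + A[4,3] = 2·2 = 4.

4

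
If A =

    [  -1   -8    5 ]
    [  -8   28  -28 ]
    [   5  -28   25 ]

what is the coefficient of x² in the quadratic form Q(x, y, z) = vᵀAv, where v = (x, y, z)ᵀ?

The coefficient of x² is the diagonal entry A[1,1] = -1.

-1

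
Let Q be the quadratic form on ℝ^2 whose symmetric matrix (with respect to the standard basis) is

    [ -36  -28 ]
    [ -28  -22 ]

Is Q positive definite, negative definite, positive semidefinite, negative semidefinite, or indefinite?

For the 2×2 matrix [[-36, -28], [-28, -22]]: det = -36·-22 − (-28)² = 8, trace = -58.
det > 0 so both eigenvalues share the sign of the trace; trace = -58 < 0 ⇒ both negative.

negative definite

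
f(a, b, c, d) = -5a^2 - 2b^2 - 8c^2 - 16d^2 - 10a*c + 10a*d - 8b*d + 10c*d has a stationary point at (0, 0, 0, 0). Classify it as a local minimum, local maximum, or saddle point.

local maximum

The Hessian at the origin is H = [[-10, 0, -10, 10], [0, -4, 0, -8], [-10, 0, -16, 10], [10, -8, 10, -32]].
Row-reducing H symmetrically gives the diagonal entries -10, -4, -6, -6.
That gives 4 negative pivots.
H is negative definite, so the origin is a strict local maximum.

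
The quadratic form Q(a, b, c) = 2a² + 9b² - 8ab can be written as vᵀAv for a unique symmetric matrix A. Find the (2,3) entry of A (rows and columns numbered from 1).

0

The coefficient of b·c in Q is 0. For a symmetric A this equals A[2,3] + A[3,2] = 2·A[2,3].
So A[2,3] = 0/2 = 0.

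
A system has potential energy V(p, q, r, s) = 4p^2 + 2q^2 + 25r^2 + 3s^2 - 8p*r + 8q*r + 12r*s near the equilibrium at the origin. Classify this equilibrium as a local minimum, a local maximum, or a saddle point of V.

local minimum

The Hessian at the origin is H = [[8, 0, -8, 0], [0, 4, 8, 0], [-8, 8, 50, 12], [0, 0, 12, 6]].
Congruent diagonalization of H (simultaneous row and column reduction) yields pivots 8, 4, 26, 6/13.
That gives 4 positive pivots.
H is positive definite, so the origin is a strict local minimum.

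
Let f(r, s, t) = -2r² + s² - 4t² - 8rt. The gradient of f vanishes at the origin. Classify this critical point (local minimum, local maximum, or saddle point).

The Hessian at the origin is H = [[-4, 0, -8], [0, 2, 0], [-8, 0, -8]].
Applying the same elementary operations to the rows and columns of H produces a congruent diagonal matrix with entries -4, 2, 8.
That gives 2 positive, 1 negative pivots.
H is indefinite, so the origin is a saddle point.

saddle point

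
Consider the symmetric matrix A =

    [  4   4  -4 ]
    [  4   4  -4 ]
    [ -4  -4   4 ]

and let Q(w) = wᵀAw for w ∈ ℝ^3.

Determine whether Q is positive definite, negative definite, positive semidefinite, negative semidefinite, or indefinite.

Applying the same elementary operations to the rows and columns of A produces a congruent diagonal matrix with entries 4, 0, 0.
So there are 1 positive, 2 zero pivots.
Hence Q is positive semidefinite.

positive semidefinite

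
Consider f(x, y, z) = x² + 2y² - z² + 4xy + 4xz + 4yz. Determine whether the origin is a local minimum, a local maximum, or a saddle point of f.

The Hessian at the origin is H = [[2, 4, 4], [4, 4, 4], [4, 4, -2]].
Congruent diagonalization of H (simultaneous row and column reduction) yields pivots 2, -4, -6.
So there are 1 positive, 2 negative pivots.
H is indefinite, so the origin is a saddle point.

saddle point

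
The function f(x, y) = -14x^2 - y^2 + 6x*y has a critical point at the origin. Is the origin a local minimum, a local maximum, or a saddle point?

The Hessian at the origin is H = [[-28, 6], [6, -2]].
det H = -28·-2 − (6)² = 20 > 0 and H[1,1] = -28 < 0, so H is negative definite.
Therefore the origin is a local maximum.

local maximum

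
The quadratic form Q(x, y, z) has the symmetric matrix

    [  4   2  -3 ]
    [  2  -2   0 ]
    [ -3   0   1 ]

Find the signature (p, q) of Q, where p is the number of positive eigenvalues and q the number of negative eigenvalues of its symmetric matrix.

(1, 2)

Congruent diagonalization of A (simultaneous row and column reduction) yields pivots 4, -3, -1/2.
That gives 1 positive, 2 negative pivots.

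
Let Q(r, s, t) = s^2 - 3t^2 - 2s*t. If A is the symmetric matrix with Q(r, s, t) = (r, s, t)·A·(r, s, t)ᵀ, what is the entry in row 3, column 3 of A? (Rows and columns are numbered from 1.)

-3

The coefficient of t^2 in Q is -3, and that is exactly A[3,3].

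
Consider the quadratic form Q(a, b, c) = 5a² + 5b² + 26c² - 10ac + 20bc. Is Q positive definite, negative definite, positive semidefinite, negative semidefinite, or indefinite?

positive definite

Write A = [[5, 0, -5], [0, 5, 10], [-5, 10, 26]].
Congruent diagonalization of A (simultaneous row and column reduction) yields pivots 5, 5, 1.
That gives 3 positive pivots.
Hence Q is positive definite.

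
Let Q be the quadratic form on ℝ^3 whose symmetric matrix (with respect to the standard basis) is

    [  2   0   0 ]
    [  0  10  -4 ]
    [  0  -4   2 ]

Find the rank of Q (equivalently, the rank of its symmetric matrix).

Applying the same elementary operations to the rows and columns of A produces a congruent diagonal matrix with entries 2, 10, 2/5.
That gives 3 positive pivots.
The rank is the number of nonzero pivots: 3.

3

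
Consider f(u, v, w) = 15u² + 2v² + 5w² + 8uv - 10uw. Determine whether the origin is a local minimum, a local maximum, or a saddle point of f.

The Hessian at the origin is H = [[30, 8, -10], [8, 4, 0], [-10, 0, 10]].
An LDLᵀ factorisation of H has diagonal entries 30, 28/15, 20/7.
That gives 3 positive pivots.
H is positive definite, so the origin is a strict local minimum.

local minimum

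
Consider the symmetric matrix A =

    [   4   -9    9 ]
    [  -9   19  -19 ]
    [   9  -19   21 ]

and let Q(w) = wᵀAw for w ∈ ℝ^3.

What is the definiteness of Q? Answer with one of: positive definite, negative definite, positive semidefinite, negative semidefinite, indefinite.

Row-reducing A symmetrically gives the diagonal entries 4, -5/4, 2.
So there are 2 positive, 1 negative pivots.
Hence Q is indefinite.

indefinite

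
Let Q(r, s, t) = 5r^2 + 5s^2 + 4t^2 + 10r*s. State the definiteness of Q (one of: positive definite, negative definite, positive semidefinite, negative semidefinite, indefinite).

positive semidefinite

The associated matrix is A = [[5, 5, 0], [5, 5, 0], [0, 0, 4]].
Applying the same elementary operations to the rows and columns of A produces a congruent diagonal matrix with entries 5, 0, 4.
Counting signs: 2 positive, 1 zero.
Hence Q is positive semidefinite.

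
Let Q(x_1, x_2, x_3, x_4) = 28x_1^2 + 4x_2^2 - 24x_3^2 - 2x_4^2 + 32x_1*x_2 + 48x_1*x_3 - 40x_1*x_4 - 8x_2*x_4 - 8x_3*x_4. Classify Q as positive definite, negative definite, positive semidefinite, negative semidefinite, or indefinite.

The symmetric matrix is A = [[28, 16, 24, -20], [16, 4, 0, -4], [24, 0, -24, -4], [-20, -4, -4, -2]].
Row-reducing A symmetrically gives the diagonal entries 28, -36/7, -8, 0.
That gives 1 positive, 2 negative, 1 zero pivots.
Hence Q is indefinite.

indefinite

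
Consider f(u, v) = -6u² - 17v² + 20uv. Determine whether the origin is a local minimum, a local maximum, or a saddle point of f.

The Hessian at the origin is H = [[-12, 20], [20, -34]].
det H = -12·-34 − (20)² = 8 > 0 and H[1,1] = -12 < 0, so H is negative definite.
Therefore the origin is a local maximum.

local maximum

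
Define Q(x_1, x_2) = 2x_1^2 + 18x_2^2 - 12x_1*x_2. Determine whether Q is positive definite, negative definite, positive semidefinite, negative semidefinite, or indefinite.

positive semidefinite

The symmetric matrix of Q is [[2, -6], [-6, 18]].
For the 2×2 matrix [[2, -6], [-6, 18]]: det = 2·18 − (-6)² = 0, trace = 20.
det = 0 so one eigenvalue is zero; the form is semidefinite with the sign of the trace.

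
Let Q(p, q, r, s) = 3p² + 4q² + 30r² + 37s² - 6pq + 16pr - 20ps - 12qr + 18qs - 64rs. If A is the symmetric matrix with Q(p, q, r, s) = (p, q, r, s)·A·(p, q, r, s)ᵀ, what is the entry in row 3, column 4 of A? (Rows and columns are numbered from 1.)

The coefficient of r·s in Q is -64. For a symmetric A this equals A[3,4] + A[4,3] = 2·A[3,4].
So A[3,4] = -64/2 = -32.

-32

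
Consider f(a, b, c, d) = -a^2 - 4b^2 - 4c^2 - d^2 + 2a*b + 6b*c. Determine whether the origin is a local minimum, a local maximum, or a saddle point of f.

local maximum

The Hessian at the origin is H = [[-2, 2, 0, 0], [2, -8, 6, 0], [0, 6, -8, 0], [0, 0, 0, -2]].
Congruent diagonalization of H (simultaneous row and column reduction) yields pivots -2, -6, -2, -2.
That gives 4 negative pivots.
H is negative definite, so the origin is a strict local maximum.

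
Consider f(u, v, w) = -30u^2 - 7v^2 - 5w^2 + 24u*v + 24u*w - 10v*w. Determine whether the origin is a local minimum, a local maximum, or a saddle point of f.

The Hessian at the origin is H = [[-60, 24, 24], [24, -14, -10], [24, -10, -10]].
Congruent diagonalization of H (simultaneous row and column reduction) yields pivots -60, -22/5, -4/11.
So there are 3 negative pivots.
H is negative definite, so the origin is a strict local maximum.

local maximum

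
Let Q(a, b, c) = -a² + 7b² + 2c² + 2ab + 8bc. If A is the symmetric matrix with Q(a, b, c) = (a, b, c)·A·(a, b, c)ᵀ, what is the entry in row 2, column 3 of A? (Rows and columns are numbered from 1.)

4

The coefficient of b·c in Q is 8. For a symmetric A this equals A[2,3] + A[3,2] = 2·A[2,3].
So A[2,3] = 8/2 = 4.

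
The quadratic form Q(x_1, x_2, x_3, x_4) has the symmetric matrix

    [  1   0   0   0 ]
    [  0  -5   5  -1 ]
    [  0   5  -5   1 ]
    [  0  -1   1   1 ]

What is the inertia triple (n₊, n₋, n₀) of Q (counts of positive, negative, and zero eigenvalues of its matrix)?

Applying the same elementary operations to the rows and columns of A produces a congruent diagonal matrix with entries 1, -5, 0, 6/5.
So there are 2 positive, 1 negative, 1 zero pivots.

(2, 1, 1)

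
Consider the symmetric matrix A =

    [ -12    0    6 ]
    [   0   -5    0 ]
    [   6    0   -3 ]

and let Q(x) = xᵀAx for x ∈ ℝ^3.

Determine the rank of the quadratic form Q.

Applying the same elementary operations to the rows and columns of A produces a congruent diagonal matrix with entries -12, -5, 0.
Counting signs: 2 negative, 1 zero.
The rank is the number of nonzero pivots: 2.

2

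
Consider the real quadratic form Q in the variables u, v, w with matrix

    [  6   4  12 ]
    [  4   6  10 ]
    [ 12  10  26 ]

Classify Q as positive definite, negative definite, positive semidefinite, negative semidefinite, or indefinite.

Leading principal minors: Δ_1 = 6, Δ_2 = 20, Δ_3 = 16.
All leading principal minors are positive, so by Sylvester's criterion Q is positive definite.

positive definite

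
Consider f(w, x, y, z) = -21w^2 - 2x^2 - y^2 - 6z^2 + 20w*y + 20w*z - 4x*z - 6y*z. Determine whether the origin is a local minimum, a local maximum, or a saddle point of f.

The Hessian at the origin is H = [[-42, 0, 20, 20], [0, -4, 0, -4], [20, 0, -2, -6], [20, -4, -6, -12]].
An LDLᵀ factorisation of H has diagonal entries -42, -4, 158/21, -10/79.
That gives 1 positive, 3 negative pivots.
H is indefinite, so the origin is a saddle point.

saddle point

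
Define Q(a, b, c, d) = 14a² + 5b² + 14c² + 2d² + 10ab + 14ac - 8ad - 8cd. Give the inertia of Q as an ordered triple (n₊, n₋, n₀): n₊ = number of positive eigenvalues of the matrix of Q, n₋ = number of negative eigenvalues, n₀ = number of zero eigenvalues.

(4, 0, 0)

The associated matrix is A = [[14, 5, 7, -4], [5, 5, 0, 0], [7, 0, 14, -4], [-4, 0, -4, 2]].
Row-reducing A symmetrically gives the diagonal entries 14, 45/14, 77/9, 10/77.
So there are 4 positive pivots.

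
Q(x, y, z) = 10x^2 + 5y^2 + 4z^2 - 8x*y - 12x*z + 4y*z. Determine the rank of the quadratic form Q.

3

The associated matrix is A = [[10, -4, -6], [-4, 5, 2], [-6, 2, 4]].
Symmetric row and column elimination reduces A to a congruent diagonal form with pivots 10, 17/5, 6/17.
So there are 3 positive pivots.
The rank is the number of nonzero pivots: 3.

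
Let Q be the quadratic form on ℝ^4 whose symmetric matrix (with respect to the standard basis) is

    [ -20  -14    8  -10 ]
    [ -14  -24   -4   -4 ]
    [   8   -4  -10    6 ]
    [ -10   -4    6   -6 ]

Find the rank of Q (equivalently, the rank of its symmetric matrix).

An LDLᵀ factorisation of A has diagonal entries -20, -71/5, -22/71, -4/11.
That gives 4 negative pivots.
The rank is the number of nonzero pivots: 4.

4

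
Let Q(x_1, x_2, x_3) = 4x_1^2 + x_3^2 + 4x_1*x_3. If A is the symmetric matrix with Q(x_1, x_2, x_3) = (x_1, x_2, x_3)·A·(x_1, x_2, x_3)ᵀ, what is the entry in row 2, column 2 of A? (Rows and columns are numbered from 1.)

The coefficient of x_2^2 in Q is 0, and that is exactly A[2,2].

0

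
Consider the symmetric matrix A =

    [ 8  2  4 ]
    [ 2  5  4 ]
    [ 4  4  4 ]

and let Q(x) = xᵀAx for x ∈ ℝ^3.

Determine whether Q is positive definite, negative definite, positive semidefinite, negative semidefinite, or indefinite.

positive semidefinite

Row-reducing A symmetrically gives the diagonal entries 8, 9/2, 0.
So there are 2 positive, 1 zero pivots.
Hence Q is positive semidefinite.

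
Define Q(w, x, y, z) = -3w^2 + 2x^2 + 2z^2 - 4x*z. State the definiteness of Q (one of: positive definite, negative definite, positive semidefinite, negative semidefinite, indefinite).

indefinite

Write A = [[-3, 0, 0, 0], [0, 2, 0, -2], [0, 0, 0, 0], [0, -2, 0, 2]].
Congruent diagonalization of A (simultaneous row and column reduction) yields pivots -3, 2, 0, 0.
That gives 1 positive, 1 negative, 2 zero pivots.
Hence Q is indefinite.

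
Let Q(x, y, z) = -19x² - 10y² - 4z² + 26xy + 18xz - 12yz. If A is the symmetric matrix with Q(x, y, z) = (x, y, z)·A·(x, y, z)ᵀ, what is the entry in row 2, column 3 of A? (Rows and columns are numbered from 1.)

The coefficient of y·z in Q is -12. For a symmetric A this equals A[2,3] + A[3,2] = 2·A[2,3].
So A[2,3] = -12/2 = -6.

-6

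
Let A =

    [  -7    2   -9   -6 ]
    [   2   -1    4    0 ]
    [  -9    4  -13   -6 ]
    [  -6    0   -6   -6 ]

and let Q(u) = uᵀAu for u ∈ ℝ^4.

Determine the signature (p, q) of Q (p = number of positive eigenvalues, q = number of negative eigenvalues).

(2, 2)

Row-reducing A symmetrically gives the diagonal entries -7, -3/7, 10/3, 6/5.
So there are 2 positive, 2 negative pivots.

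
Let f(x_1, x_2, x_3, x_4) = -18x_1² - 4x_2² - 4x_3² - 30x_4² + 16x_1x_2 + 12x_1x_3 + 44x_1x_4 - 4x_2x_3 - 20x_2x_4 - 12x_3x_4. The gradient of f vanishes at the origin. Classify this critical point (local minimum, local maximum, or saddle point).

local maximum

The Hessian at the origin is H = [[-36, 16, 12, 44], [16, -8, -4, -20], [12, -4, -8, -12], [44, -20, -12, -60]].
Congruent diagonalization of H (simultaneous row and column reduction) yields pivots -36, -8/9, -2, -4.
So there are 4 negative pivots.
H is negative definite, so the origin is a strict local maximum.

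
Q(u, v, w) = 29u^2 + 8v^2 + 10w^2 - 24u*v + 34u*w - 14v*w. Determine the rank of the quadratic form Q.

The associated matrix is A = [[29, -12, 17], [-12, 8, -7], [17, -7, 10]].
Symmetric row and column elimination reduces A to a congruent diagonal form with pivots 29, 88/29, 3/88.
So there are 3 positive pivots.
The rank is the number of nonzero pivots: 3.

3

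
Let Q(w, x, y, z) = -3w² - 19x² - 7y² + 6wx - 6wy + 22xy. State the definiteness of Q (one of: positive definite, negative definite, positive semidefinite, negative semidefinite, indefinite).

The associated matrix is A = [[-3, 3, -3, 0], [3, -19, 11, 0], [-3, 11, -7, 0], [0, 0, 0, 0]].
Symmetric row and column elimination reduces A to a congruent diagonal form with pivots -3, -16, 0, 0.
That gives 2 negative, 2 zero pivots.
Hence Q is negative semidefinite.

negative semidefinite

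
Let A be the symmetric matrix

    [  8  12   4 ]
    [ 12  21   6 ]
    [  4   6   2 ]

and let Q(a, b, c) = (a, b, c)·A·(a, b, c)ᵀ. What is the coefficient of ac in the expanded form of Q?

8

The coefficient of ac is A[1,3] + A[3,1] = 2·4 = 8.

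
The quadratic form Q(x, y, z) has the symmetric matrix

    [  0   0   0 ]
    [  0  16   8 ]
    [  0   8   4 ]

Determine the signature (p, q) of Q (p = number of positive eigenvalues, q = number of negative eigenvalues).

(1, 0)

Applying the same elementary operations to the rows and columns of A produces a congruent diagonal matrix with entries 0, 16, 0.
Counting signs: 1 positive, 2 zero.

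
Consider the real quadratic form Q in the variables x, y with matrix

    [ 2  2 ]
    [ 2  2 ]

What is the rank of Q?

1

Congruent diagonalization of A (simultaneous row and column reduction) yields pivots 2, 0.
That gives 1 positive, 1 zero pivots.
The rank is the number of nonzero pivots: 1.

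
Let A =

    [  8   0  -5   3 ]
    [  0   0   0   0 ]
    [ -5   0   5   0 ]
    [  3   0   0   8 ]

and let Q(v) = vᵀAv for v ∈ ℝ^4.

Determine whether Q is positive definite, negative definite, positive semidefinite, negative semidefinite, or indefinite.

Congruent diagonalization of A (simultaneous row and column reduction) yields pivots 8, 0, 15/8, 5.
So there are 3 positive, 1 zero pivots.
Hence Q is positive semidefinite.

positive semidefinite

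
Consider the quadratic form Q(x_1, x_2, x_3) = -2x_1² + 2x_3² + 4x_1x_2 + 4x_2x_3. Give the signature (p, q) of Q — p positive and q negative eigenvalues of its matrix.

The associated matrix is A = [[-2, 2, 0], [2, 0, 2], [0, 2, 2]].
Congruent diagonalization of A (simultaneous row and column reduction) yields pivots -2, 2, 0.
Counting signs: 1 positive, 1 negative, 1 zero.

(1, 1)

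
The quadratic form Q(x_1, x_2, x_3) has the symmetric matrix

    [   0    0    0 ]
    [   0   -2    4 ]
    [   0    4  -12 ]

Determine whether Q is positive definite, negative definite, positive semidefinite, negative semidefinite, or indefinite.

negative semidefinite

Row-reducing A symmetrically gives the diagonal entries 0, -2, -4.
That gives 2 negative, 1 zero pivots.
Hence Q is negative semidefinite.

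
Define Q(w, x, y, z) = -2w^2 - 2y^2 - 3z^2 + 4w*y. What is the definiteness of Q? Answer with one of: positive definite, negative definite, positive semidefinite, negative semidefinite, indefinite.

negative semidefinite

The symmetric matrix is A = [[-2, 0, 2, 0], [0, 0, 0, 0], [2, 0, -2, 0], [0, 0, 0, -3]].
Symmetric row and column elimination reduces A to a congruent diagonal form with pivots -2, 0, 0, -3.
So there are 2 negative, 2 zero pivots.
Hence Q is negative semidefinite.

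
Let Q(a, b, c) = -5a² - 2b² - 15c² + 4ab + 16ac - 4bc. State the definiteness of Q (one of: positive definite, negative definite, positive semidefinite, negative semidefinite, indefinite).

negative definite

Write A = [[-5, 2, 8], [2, -2, -2], [8, -2, -15]].
Row-reducing A symmetrically gives the diagonal entries -5, -6/5, -1.
That gives 3 negative pivots.
Hence Q is negative definite.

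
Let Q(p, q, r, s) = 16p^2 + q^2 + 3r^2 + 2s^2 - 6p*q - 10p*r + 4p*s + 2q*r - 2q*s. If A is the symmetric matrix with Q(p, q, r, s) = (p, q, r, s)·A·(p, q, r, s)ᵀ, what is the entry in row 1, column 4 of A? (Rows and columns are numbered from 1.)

2

The coefficient of p·s in Q is 4. For a symmetric A this equals A[1,4] + A[4,1] = 2·A[1,4].
So A[1,4] = 4/2 = 2.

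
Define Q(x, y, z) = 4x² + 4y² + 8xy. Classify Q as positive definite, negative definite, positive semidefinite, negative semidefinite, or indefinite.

positive semidefinite

Write A = [[4, 4, 0], [4, 4, 0], [0, 0, 0]].
Applying the same elementary operations to the rows and columns of A produces a congruent diagonal matrix with entries 4, 0, 0.
So there are 1 positive, 2 zero pivots.
Hence Q is positive semidefinite.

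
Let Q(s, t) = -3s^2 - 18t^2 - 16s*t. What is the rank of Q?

Write A = [[-3, -8], [-8, -18]].
Congruent diagonalization of A (simultaneous row and column reduction) yields pivots -3, 10/3.
That gives 1 positive, 1 negative pivots.
The rank is the number of nonzero pivots: 2.

2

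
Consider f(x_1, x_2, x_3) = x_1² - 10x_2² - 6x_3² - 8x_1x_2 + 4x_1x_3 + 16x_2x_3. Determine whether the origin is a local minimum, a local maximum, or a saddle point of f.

saddle point

The Hessian at the origin is H = [[2, -8, 4], [-8, -20, 16], [4, 16, -12]].
Applying the same elementary operations to the rows and columns of H produces a congruent diagonal matrix with entries 2, -52, -4/13.
Counting signs: 1 positive, 2 negative.
H is indefinite, so the origin is a saddle point.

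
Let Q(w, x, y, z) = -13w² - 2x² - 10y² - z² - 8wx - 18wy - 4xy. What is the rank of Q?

4

Write A = [[-13, -4, -9, 0], [-4, -2, -2, 0], [-9, -2, -10, 0], [0, 0, 0, -1]].
Symmetric row and column elimination reduces A to a congruent diagonal form with pivots -13, -10/13, -3, -1.
So there are 4 negative pivots.
The rank is the number of nonzero pivots: 4.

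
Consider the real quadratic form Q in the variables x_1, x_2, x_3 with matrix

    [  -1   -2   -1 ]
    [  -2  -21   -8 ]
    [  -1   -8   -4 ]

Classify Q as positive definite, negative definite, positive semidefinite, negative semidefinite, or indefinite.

negative definite

Leading principal minors: Δ_1 = -1, Δ_2 = 17, Δ_3 = -15.
The signs alternate starting with Δ_1 < 0, so by Sylvester's criterion Q is negative definite.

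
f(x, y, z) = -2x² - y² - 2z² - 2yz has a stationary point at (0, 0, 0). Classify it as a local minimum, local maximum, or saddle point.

The Hessian at the origin is H = [[-4, 0, 0], [0, -2, -2], [0, -2, -4]].
Symmetric row and column elimination reduces H to a congruent diagonal form with pivots -4, -2, -2.
That gives 3 negative pivots.
H is negative definite, so the origin is a strict local maximum.

local maximum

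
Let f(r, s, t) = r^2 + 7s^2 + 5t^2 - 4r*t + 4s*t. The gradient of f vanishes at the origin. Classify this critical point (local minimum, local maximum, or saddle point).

local minimum

The Hessian at the origin is H = [[2, 0, -4], [0, 14, 4], [-4, 4, 10]].
An LDLᵀ factorisation of H has diagonal entries 2, 14, 6/7.
So there are 3 positive pivots.
H is positive definite, so the origin is a strict local minimum.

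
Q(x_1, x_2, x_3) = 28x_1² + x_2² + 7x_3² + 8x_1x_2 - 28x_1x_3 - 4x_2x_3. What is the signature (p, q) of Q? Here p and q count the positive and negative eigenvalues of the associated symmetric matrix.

The symmetric matrix is A = [[28, 4, -14], [4, 1, -2], [-14, -2, 7]].
Symmetric row and column elimination reduces A to a congruent diagonal form with pivots 28, 3/7, 0.
Counting signs: 2 positive, 1 zero.

(2, 0)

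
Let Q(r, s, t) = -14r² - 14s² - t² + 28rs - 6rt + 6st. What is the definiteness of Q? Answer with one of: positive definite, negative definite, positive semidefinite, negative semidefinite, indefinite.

negative semidefinite

The symmetric matrix is A = [[-14, 14, -3], [14, -14, 3], [-3, 3, -1]].
Symmetric row and column elimination reduces A to a congruent diagonal form with pivots -14, 0, -5/14.
That gives 2 negative, 1 zero pivots.
Hence Q is negative semidefinite.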